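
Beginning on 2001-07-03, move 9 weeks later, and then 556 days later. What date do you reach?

March 14, 2003

Counting forward 9 weeks (= 63 days) from July 3, 2001:
July has 31 days, so 31 − 3 = 28 days remain after July 3, 2001; 63 − 28 = 35 left.
August 2001 has 31 days: 35 − 31 = 4 left.
4 days into September 2001 → September 4, 2001.
Counting forward 556 days from September 4, 2001:
September has 30 days, so 30 − 4 = 26 days remain after September 4, 2001; 556 − 26 = 530 left.
October 2001 has 31 days: 530 − 31 = 499 left.
November 2001 has 30 days: 499 − 30 = 469 left.
December 2001 has 31 days: 469 − 31 = 438 left.
January 2002 has 31 days: 438 − 31 = 407 left.
February 2002 has 28 days (2002 is not a leap year): 407 − 28 = 379 left.
March 2002 has 31 days: 379 − 31 = 348 left.
April 2002 has 30 days: 348 − 30 = 318 left.
May 2002 has 31 days: 318 − 31 = 287 left.
June 2002 has 30 days: 287 − 30 = 257 left.
July 2002 has 31 days: 257 − 31 = 226 left.
August 2002 has 31 days: 226 − 31 = 195 left.
September 2002 has 30 days: 195 − 30 = 165 left.
October 2002 has 31 days: 165 − 31 = 134 left.
November 2002 has 30 days: 134 − 30 = 104 left.
December 2002 has 31 days: 104 − 31 = 73 left.
January 2003 has 31 days: 73 − 31 = 42 left.
February 2003 has 28 days (2003 is not a leap year): 42 − 28 = 14 left.
14 days into March 2003 → March 14, 2003.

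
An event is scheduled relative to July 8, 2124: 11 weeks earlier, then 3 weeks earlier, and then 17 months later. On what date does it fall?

September 1, 2125

Going back 11 weeks (= 77 days) from July 8, 2124:
Going back 8 days from July 8, 2124 reaches the end of the previous month; 77 − 8 = 69 left.
June 2124 has 30 days: 69 − 30 = 39 left.
May 2124 has 31 days: 39 − 31 = 8 left.
April 2124 has 30 days; 30 − 8 = 22 → April 22, 2124.
Going back 3 weeks (= 21 days) from April 22, 2124:
22 − 21 = 1, still in April 2124.
Counting forward 17 months from April 1, 2124:
month 4 + 17 = 21, which is month 9 of year 2125 → September 2125.
Day 1 is valid in September, giving September 1, 2125.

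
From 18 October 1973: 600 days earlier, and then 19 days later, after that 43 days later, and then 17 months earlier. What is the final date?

Counting back 600 days from October 18, 1973:
Going back 18 days from October 18, 1973 reaches the end of the previous month; 600 − 18 = 582 left.
September 1973 has 30 days: 582 − 30 = 552 left.
August 1973 has 31 days: 552 − 31 = 521 left.
July 1973 has 31 days: 521 − 31 = 490 left.
June 1973 has 30 days: 490 − 30 = 460 left.
May 1973 has 31 days: 460 − 31 = 429 left.
April 1973 has 30 days: 429 − 30 = 399 left.
March 1973 has 31 days: 399 − 31 = 368 left.
February 1973 has 28 days (1973 is not a leap year): 368 − 28 = 340 left.
January 1973 has 31 days: 340 − 31 = 309 left.
December 1972 has 31 days: 309 − 31 = 278 left.
November 1972 has 30 days: 278 − 30 = 248 left.
October 1972 has 31 days: 248 − 31 = 217 left.
September 1972 has 30 days: 217 − 30 = 187 left.
August 1972 has 31 days: 187 − 31 = 156 left.
July 1972 has 31 days: 156 − 31 = 125 left.
June 1972 has 30 days: 125 − 30 = 95 left.
May 1972 has 31 days: 95 − 31 = 64 left.
April 1972 has 30 days: 64 − 30 = 34 left.
March 1972 has 31 days: 34 − 31 = 3 left.
February 1972 has 29 days; 29 − 3 = 26 → February 26, 1972.
Advancing 19 days from February 26, 1972:
February has 29 days, so 29 − 26 = 3 days remain after February 26, 1972; 19 − 3 = 16 left.
16 days into March 1972 → March 16, 1972.
Advancing 43 days from March 16, 1972:
March has 31 days, so 31 − 16 = 15 days remain after March 16, 1972; 43 − 15 = 28 left.
28 days into April 1972 → April 28, 1972.
Subtracting 17 months from April 28, 1972:
month 4 − 17 = -13, which is month 11 of year 1970 → November 1970.
Day 28 is valid in November, giving November 28, 1970.

November 28, 1970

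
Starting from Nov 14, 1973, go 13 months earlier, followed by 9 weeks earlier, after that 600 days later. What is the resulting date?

April 4, 1974

Going back 13 months from November 14, 1973:
month 11 − 13 = -2, which is month 10 of year 1972 → October 1972.
Day 14 is valid in October, giving October 14, 1972.
Counting back 9 weeks (= 63 days) from October 14, 1972:
Going back 14 days from October 14, 1972 reaches the end of the previous month; 63 − 14 = 49 left.
September 1972 has 30 days: 49 − 30 = 19 left.
August 1972 has 31 days; 31 − 19 = 12 → August 12, 1972.
Adding 600 days from August 12, 1972:
August has 31 days, so 31 − 12 = 19 days remain after August 12, 1972; 600 − 19 = 581 left.
September 1972 has 30 days: 581 − 30 = 551 left.
October 1972 has 31 days: 551 − 31 = 520 left.
November 1972 has 30 days: 520 − 30 = 490 left.
December 1972 has 31 days: 490 − 31 = 459 left.
January 1973 has 31 days: 459 − 31 = 428 left.
February 1973 has 28 days (1973 is not a leap year): 428 − 28 = 400 left.
March 1973 has 31 days: 400 − 31 = 369 left.
April 1973 has 30 days: 369 − 30 = 339 left.
May 1973 has 31 days: 339 − 31 = 308 left.
June 1973 has 30 days: 308 − 30 = 278 left.
July 1973 has 31 days: 278 − 31 = 247 left.
August 1973 has 31 days: 247 − 31 = 216 left.
September 1973 has 30 days: 216 − 30 = 186 left.
October 1973 has 31 days: 186 − 31 = 155 left.
November 1973 has 30 days: 155 − 30 = 125 left.
December 1973 has 31 days: 125 − 31 = 94 left.
January 1974 has 31 days: 94 − 31 = 63 left.
February 1974 has 28 days (1974 is not a leap year): 63 − 28 = 35 left.
March 1974 has 31 days: 35 − 31 = 4 left.
4 days into April 1974 → April 4, 1974.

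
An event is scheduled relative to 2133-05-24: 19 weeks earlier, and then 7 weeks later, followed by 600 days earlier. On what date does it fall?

Counting back 19 weeks (= 133 days) from May 24, 2133:
Going back 24 days from May 24, 2133 reaches the end of the previous month; 133 − 24 = 109 left.
April 2133 has 30 days: 109 − 30 = 79 left.
March 2133 has 31 days: 79 − 31 = 48 left.
February 2133 has 28 days (2133 is not a leap year): 48 − 28 = 20 left.
January 2133 has 31 days; 31 − 20 = 11 → January 11, 2133.
Counting forward 7 weeks (= 49 days) from January 11, 2133:
January has 31 days, so 31 − 11 = 20 days remain after January 11, 2133; 49 − 20 = 29 left.
February 2133 has 28 days (2133 is not a leap year): 29 − 28 = 1 left.
1 day into March 2133 → March 1, 2133.
Going back 600 days from March 1, 2133:
Going back 1 day from March 1, 2133 reaches the end of the previous month; 600 − 1 = 599 left.
February 2133 has 28 days (2133 is not a leap year): 599 − 28 = 571 left.
January 2133 has 31 days: 571 − 31 = 540 left.
December 2132 has 31 days: 540 − 31 = 509 left.
November 2132 has 30 days: 509 − 30 = 479 left.
October 2132 has 31 days: 479 − 31 = 448 left.
September 2132 has 30 days: 448 − 30 = 418 left.
August 2132 has 31 days: 418 − 31 = 387 left.
July 2132 has 31 days: 387 − 31 = 356 left.
June 2132 has 30 days: 356 − 30 = 326 left.
May 2132 has 31 days: 326 − 31 = 295 left.
April 2132 has 30 days: 295 − 30 = 265 left.
March 2132 has 31 days: 265 − 31 = 234 left.
February 2132 has 29 days (2132 is a leap year): 234 − 29 = 205 left.
January 2132 has 31 days: 205 − 31 = 174 left.
December 2131 has 31 days: 174 − 31 = 143 left.
November 2131 has 30 days: 143 − 30 = 113 left.
October 2131 has 31 days: 113 − 31 = 82 left.
September 2131 has 30 days: 82 − 30 = 52 left.
August 2131 has 31 days: 52 − 31 = 21 left.
July 2131 has 31 days; 31 − 21 = 10 → July 10, 2131.

July 10, 2131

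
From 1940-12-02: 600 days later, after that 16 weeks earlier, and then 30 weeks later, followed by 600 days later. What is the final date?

June 22, 1944

Advancing 600 days from December 2, 1940:
December has 31 days, so 31 − 2 = 29 days remain after December 2, 1940; 600 − 29 = 571 left.
January 1941 has 31 days: 571 − 31 = 540 left.
February 1941 has 28 days (1941 is not a leap year): 540 − 28 = 512 left.
March 1941 has 31 days: 512 − 31 = 481 left.
April 1941 has 30 days: 481 − 30 = 451 left.
May 1941 has 31 days: 451 − 31 = 420 left.
June 1941 has 30 days: 420 − 30 = 390 left.
July 1941 has 31 days: 390 − 31 = 359 left.
August 1941 has 31 days: 359 − 31 = 328 left.
September 1941 has 30 days: 328 − 30 = 298 left.
October 1941 has 31 days: 298 − 31 = 267 left.
November 1941 has 30 days: 267 − 30 = 237 left.
December 1941 has 31 days: 237 − 31 = 206 left.
January 1942 has 31 days: 206 − 31 = 175 left.
February 1942 has 28 days (1942 is not a leap year): 175 − 28 = 147 left.
March 1942 has 31 days: 147 − 31 = 116 left.
April 1942 has 30 days: 116 − 30 = 86 left.
May 1942 has 31 days: 86 − 31 = 55 left.
June 1942 has 30 days: 55 − 30 = 25 left.
25 days into July 1942 → July 25, 1942.
Going back 16 weeks (= 112 days) from July 25, 1942:
Going back 25 days from July 25, 1942 reaches the end of the previous month; 112 − 25 = 87 left.
June 1942 has 30 days: 87 − 30 = 57 left.
May 1942 has 31 days: 57 − 31 = 26 left.
April 1942 has 30 days; 30 − 26 = 4 → April 4, 1942.
Advancing 30 weeks (= 210 days) from April 4, 1942:
April has 30 days, so 30 − 4 = 26 days remain after April 4, 1942; 210 − 26 = 184 left.
May 1942 has 31 days: 184 − 31 = 153 left.
June 1942 has 30 days: 153 − 30 = 123 left.
July 1942 has 31 days: 123 − 31 = 92 left.
August 1942 has 31 days: 92 − 31 = 61 left.
September 1942 has 30 days: 61 − 30 = 31 left.
31 days into October 1942 → October 31, 1942.
Adding 600 days from October 31, 1942:
October has 31 days, so 31 − 31 = 0 days remain after October 31, 1942; 600 − 0 = 600 left.
November 1942 has 30 days: 600 − 30 = 570 left.
December 1942 has 31 days: 570 − 31 = 539 left.
January 1943 has 31 days: 539 − 31 = 508 left.
February 1943 has 28 days (1943 is not a leap year): 508 − 28 = 480 left.
March 1943 has 31 days: 480 − 31 = 449 left.
April 1943 has 30 days: 449 − 30 = 419 left.
May 1943 has 31 days: 419 − 31 = 388 left.
June 1943 has 30 days: 388 − 30 = 358 left.
July 1943 has 31 days: 358 − 31 = 327 left.
August 1943 has 31 days: 327 − 31 = 296 left.
September 1943 has 30 days: 296 − 30 = 266 left.
October 1943 has 31 days: 266 − 31 = 235 left.
November 1943 has 30 days: 235 − 30 = 205 left.
December 1943 has 31 days: 205 − 31 = 174 left.
January 1944 has 31 days: 174 − 31 = 143 left.
February 1944 has 29 days (1944 is a leap year): 143 − 29 = 114 left.
March 1944 has 31 days: 114 − 31 = 83 left.
April 1944 has 30 days: 83 − 30 = 53 left.
May 1944 has 31 days: 53 − 31 = 22 left.
22 days into June 1944 → June 22, 1944.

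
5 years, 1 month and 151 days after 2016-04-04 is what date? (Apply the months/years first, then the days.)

October 2, 2021

Adding 5 years, 1 month and 151 days from April 4, 2016: first the month/year part, then the days.
+5 years → 2021; month 4 + 1 = 5 → May 2021.
Day 4 is valid in May, giving May 4, 2021.
Now add 151 days from May 4, 2021.
May has 31 days, so 31 − 4 = 27 days remain after May 4, 2021; 151 − 27 = 124 left.
June 2021 has 30 days: 124 − 30 = 94 left.
July 2021 has 31 days: 94 − 31 = 63 left.
August 2021 has 31 days: 63 − 31 = 32 left.
September 2021 has 30 days: 32 − 30 = 2 left.
2 days into October 2021 → October 2, 2021.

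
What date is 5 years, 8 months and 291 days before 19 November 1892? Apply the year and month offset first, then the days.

Subtracting 5 years, 8 months and 291 days from November 19, 1892: first the month/year part, then the days.
-5 years → 1887; month 11 − 8 = 3 → March 1887.
Day 19 is valid in March, giving March 19, 1887.
Now subtract 291 days from March 19, 1887.
Going back 19 days from March 19, 1887 reaches the end of the previous month; 291 − 19 = 272 left.
February 1887 has 28 days (1887 is not a leap year): 272 − 28 = 244 left.
January 1887 has 31 days: 244 − 31 = 213 left.
December 1886 has 31 days: 213 − 31 = 182 left.
November 1886 has 30 days: 182 − 30 = 152 left.
October 1886 has 31 days: 152 − 31 = 121 left.
September 1886 has 30 days: 121 − 30 = 91 left.
August 1886 has 31 days: 91 − 31 = 60 left.
July 1886 has 31 days: 60 − 31 = 29 left.
June 1886 has 30 days; 30 − 29 = 1 → June 1, 1886.

June 1, 1886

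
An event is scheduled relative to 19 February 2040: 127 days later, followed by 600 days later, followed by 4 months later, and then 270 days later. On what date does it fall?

Advancing 127 days from February 19, 2040:
February has 29 days, so 29 − 19 = 10 days remain after February 19, 2040; 127 − 10 = 117 left.
March 2040 has 31 days: 117 − 31 = 86 left.
April 2040 has 30 days: 86 − 30 = 56 left.
May 2040 has 31 days: 56 − 31 = 25 left.
25 days into June 2040 → June 25, 2040.
Counting forward 600 days from June 25, 2040:
June has 30 days, so 30 − 25 = 5 days remain after June 25, 2040; 600 − 5 = 595 left.
July 2040 has 31 days: 595 − 31 = 564 left.
August 2040 has 31 days: 564 − 31 = 533 left.
September 2040 has 30 days: 533 − 30 = 503 left.
October 2040 has 31 days: 503 − 31 = 472 left.
November 2040 has 30 days: 472 − 30 = 442 left.
December 2040 has 31 days: 442 − 31 = 411 left.
January 2041 has 31 days: 411 − 31 = 380 left.
February 2041 has 28 days (2041 is not a leap year): 380 − 28 = 352 left.
March 2041 has 31 days: 352 − 31 = 321 left.
April 2041 has 30 days: 321 − 30 = 291 left.
May 2041 has 31 days: 291 − 31 = 260 left.
June 2041 has 30 days: 260 − 30 = 230 left.
July 2041 has 31 days: 230 − 31 = 199 left.
August 2041 has 31 days: 199 − 31 = 168 left.
September 2041 has 30 days: 168 − 30 = 138 left.
October 2041 has 31 days: 138 − 31 = 107 left.
November 2041 has 30 days: 107 − 30 = 77 left.
December 2041 has 31 days: 77 − 31 = 46 left.
January 2042 has 31 days: 46 − 31 = 15 left.
15 days into February 2042 → February 15, 2042.
Adding 4 months from February 15, 2042:
month 2 + 4 = 6 → June 2042.
Day 15 is valid in June, giving June 15, 2042.
Advancing 270 days from June 15, 2042:
June has 30 days, so 30 − 15 = 15 days remain after June 15, 2042; 270 − 15 = 255 left.
July 2042 has 31 days: 255 − 31 = 224 left.
August 2042 has 31 days: 224 − 31 = 193 left.
September 2042 has 30 days: 193 − 30 = 163 left.
October 2042 has 31 days: 163 − 31 = 132 left.
November 2042 has 30 days: 132 − 30 = 102 left.
December 2042 has 31 days: 102 − 31 = 71 left.
January 2043 has 31 days: 71 − 31 = 40 left.
February 2043 has 28 days (2043 is not a leap year): 40 − 28 = 12 left.
12 days into March 2043 → March 12, 2043.

March 12, 2043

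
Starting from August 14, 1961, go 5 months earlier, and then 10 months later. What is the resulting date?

Subtracting 5 months from August 14, 1961:
month 8 − 5 = 3 → March 1961.
Day 14 is valid in March, giving March 14, 1961.
Adding 10 months from March 14, 1961:
month 3 + 10 = 13, which is month 1 of year 1962 → January 1962.
Day 14 is valid in January, giving January 14, 1962.

January 14, 1962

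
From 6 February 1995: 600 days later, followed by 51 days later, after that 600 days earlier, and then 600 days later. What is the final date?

November 18, 1996

Counting forward 600 days from February 6, 1995:
February has 28 days, so 28 − 6 = 22 days remain after February 6, 1995; 600 − 22 = 578 left.
March 1995 has 31 days: 578 − 31 = 547 left.
April 1995 has 30 days: 547 − 30 = 517 left.
May 1995 has 31 days: 517 − 31 = 486 left.
June 1995 has 30 days: 486 − 30 = 456 left.
July 1995 has 31 days: 456 − 31 = 425 left.
August 1995 has 31 days: 425 − 31 = 394 left.
September 1995 has 30 days: 394 − 30 = 364 left.
October 1995 has 31 days: 364 − 31 = 333 left.
November 1995 has 30 days: 333 − 30 = 303 left.
December 1995 has 31 days: 303 − 31 = 272 left.
January 1996 has 31 days: 272 − 31 = 241 left.
February 1996 has 29 days (1996 is a leap year): 241 − 29 = 212 left.
March 1996 has 31 days: 212 − 31 = 181 left.
April 1996 has 30 days: 181 − 30 = 151 left.
May 1996 has 31 days: 151 − 31 = 120 left.
June 1996 has 30 days: 120 − 30 = 90 left.
July 1996 has 31 days: 90 − 31 = 59 left.
August 1996 has 31 days: 59 − 31 = 28 left.
28 days into September 1996 → September 28, 1996.
Advancing 51 days from September 28, 1996:
September has 30 days, so 30 − 28 = 2 days remain after September 28, 1996; 51 − 2 = 49 left.
October 1996 has 31 days: 49 − 31 = 18 left.
18 days into November 1996 → November 18, 1996.
Going back 600 days from November 18, 1996:
Going back 18 days from November 18, 1996 reaches the end of the previous month; 600 − 18 = 582 left.
October 1996 has 31 days: 582 − 31 = 551 left.
September 1996 has 30 days: 551 − 30 = 521 left.
August 1996 has 31 days: 521 − 31 = 490 left.
July 1996 has 31 days: 490 − 31 = 459 left.
June 1996 has 30 days: 459 − 30 = 429 left.
May 1996 has 31 days: 429 − 31 = 398 left.
April 1996 has 30 days: 398 − 30 = 368 left.
March 1996 has 31 days: 368 − 31 = 337 left.
February 1996 has 29 days (1996 is a leap year): 337 − 29 = 308 left.
January 1996 has 31 days: 308 − 31 = 277 left.
December 1995 has 31 days: 277 − 31 = 246 left.
November 1995 has 30 days: 246 − 30 = 216 left.
October 1995 has 31 days: 216 − 31 = 185 left.
September 1995 has 30 days: 185 − 30 = 155 left.
August 1995 has 31 days: 155 − 31 = 124 left.
July 1995 has 31 days: 124 − 31 = 93 left.
June 1995 has 30 days: 93 − 30 = 63 left.
May 1995 has 31 days: 63 − 31 = 32 left.
April 1995 has 30 days: 32 − 30 = 2 left.
March 1995 has 31 days; 31 − 2 = 29 → March 29, 1995.
Advancing 600 days from March 29, 1995:
March has 31 days, so 31 − 29 = 2 days remain after March 29, 1995; 600 − 2 = 598 left.
April 1995 has 30 days: 598 − 30 = 568 left.
May 1995 has 31 days: 568 − 31 = 537 left.
June 1995 has 30 days: 537 − 30 = 507 left.
July 1995 has 31 days: 507 − 31 = 476 left.
August 1995 has 31 days: 476 − 31 = 445 left.
September 1995 has 30 days: 445 − 30 = 415 left.
October 1995 has 31 days: 415 − 31 = 384 left.
November 1995 has 30 days: 384 − 30 = 354 left.
December 1995 has 31 days: 354 − 31 = 323 left.
January 1996 has 31 days: 323 − 31 = 292 left.
February 1996 has 29 days (1996 is a leap year): 292 − 29 = 263 left.
March 1996 has 31 days: 263 − 31 = 232 left.
April 1996 has 30 days: 232 − 30 = 202 left.
May 1996 has 31 days: 202 − 31 = 171 left.
June 1996 has 30 days: 171 − 30 = 141 left.
July 1996 has 31 days: 141 − 31 = 110 left.
August 1996 has 31 days: 110 − 31 = 79 left.
September 1996 has 30 days: 79 − 30 = 49 left.
October 1996 has 31 days: 49 − 31 = 18 left.
18 days into November 1996 → November 18, 1996.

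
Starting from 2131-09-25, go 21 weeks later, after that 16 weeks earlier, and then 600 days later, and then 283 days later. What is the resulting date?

Adding 21 weeks (= 147 days) from September 25, 2131:
September has 30 days, so 30 − 25 = 5 days remain after September 25, 2131; 147 − 5 = 142 left.
October 2131 has 31 days: 142 − 31 = 111 left.
November 2131 has 30 days: 111 − 30 = 81 left.
December 2131 has 31 days: 81 − 31 = 50 left.
January 2132 has 31 days: 50 − 31 = 19 left.
19 days into February 2132 → February 19, 2132.
Going back 16 weeks (= 112 days) from February 19, 2132:
Going back 19 days from February 19, 2132 reaches the end of the previous month; 112 − 19 = 93 left.
January 2132 has 31 days: 93 − 31 = 62 left.
December 2131 has 31 days: 62 − 31 = 31 left.
November 2131 has 30 days: 31 − 30 = 1 left.
October 2131 has 31 days; 31 − 1 = 30 → October 30, 2131.
Adding 600 days from October 30, 2131:
October has 31 days, so 31 − 30 = 1 day remains after October 30, 2131; 600 − 1 = 599 left.
November 2131 has 30 days: 599 − 30 = 569 left.
December 2131 has 31 days: 569 − 31 = 538 left.
January 2132 has 31 days: 538 − 31 = 507 left.
February 2132 has 29 days (2132 is a leap year): 507 − 29 = 478 left.
March 2132 has 31 days: 478 − 31 = 447 left.
April 2132 has 30 days: 447 − 30 = 417 left.
May 2132 has 31 days: 417 − 31 = 386 left.
June 2132 has 30 days: 386 − 30 = 356 left.
July 2132 has 31 days: 356 − 31 = 325 left.
August 2132 has 31 days: 325 − 31 = 294 left.
September 2132 has 30 days: 294 − 30 = 264 left.
October 2132 has 31 days: 264 − 31 = 233 left.
November 2132 has 30 days: 233 − 30 = 203 left.
December 2132 has 31 days: 203 − 31 = 172 left.
January 2133 has 31 days: 172 − 31 = 141 left.
February 2133 has 28 days (2133 is not a leap year): 141 − 28 = 113 left.
March 2133 has 31 days: 113 − 31 = 82 left.
April 2133 has 30 days: 82 − 30 = 52 left.
May 2133 has 31 days: 52 − 31 = 21 left.
21 days into June 2133 → June 21, 2133.
Adding 283 days from June 21, 2133:
June has 30 days, so 30 − 21 = 9 days remain after June 21, 2133; 283 − 9 = 274 left.
July 2133 has 31 days: 274 − 31 = 243 left.
August 2133 has 31 days: 243 − 31 = 212 left.
September 2133 has 30 days: 212 − 30 = 182 left.
October 2133 has 31 days: 182 − 31 = 151 left.
November 2133 has 30 days: 151 − 30 = 121 left.
December 2133 has 31 days: 121 − 31 = 90 left.
January 2134 has 31 days: 90 − 31 = 59 left.
February 2134 has 28 days (2134 is not a leap year): 59 − 28 = 31 left.
31 days into March 2134 → March 31, 2134.

March 31, 2134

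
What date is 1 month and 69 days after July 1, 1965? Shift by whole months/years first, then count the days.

Advancing 1 month and 69 days from July 1, 1965: first the month/year part, then the days.
month 7 + 1 = 8 → August 1965.
Day 1 is valid in August, giving August 1, 1965.
Now add 69 days from August 1, 1965.
August has 31 days, so 31 − 1 = 30 days remain after August 1, 1965; 69 − 30 = 39 left.
September 1965 has 30 days: 39 − 30 = 9 left.
9 days into October 1965 → October 9, 1965.

October 9, 1965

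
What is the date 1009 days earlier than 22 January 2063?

Going back 1009 days from January 22, 2063.
Going back 22 days from January 22, 2063 reaches the end of the previous month; 1009 − 22 = 987 left.
December 2062 has 31 days: 987 − 31 = 956 left.
November 2062 has 30 days: 956 − 30 = 926 left.
October 2062 has 31 days: 926 − 31 = 895 left.
September 2062 has 30 days: 895 − 30 = 865 left.
August 2062 has 31 days: 865 − 31 = 834 left.
July 2062 has 31 days: 834 − 31 = 803 left.
June 2062 has 30 days: 803 − 30 = 773 left.
May 2062 has 31 days: 773 − 31 = 742 left.
April 2062 has 30 days: 742 − 30 = 712 left.
March 2062 has 31 days: 712 − 31 = 681 left.
February 2062 has 28 days (2062 is not a leap year): 681 − 28 = 653 left.
January 2062 has 31 days: 653 − 31 = 622 left.
December 2061 has 31 days: 622 − 31 = 591 left.
November 2061 has 30 days: 591 − 30 = 561 left.
October 2061 has 31 days: 561 − 31 = 530 left.
September 2061 has 30 days: 530 − 30 = 500 left.
August 2061 has 31 days: 500 − 31 = 469 left.
July 2061 has 31 days: 469 − 31 = 438 left.
June 2061 has 30 days: 438 − 30 = 408 left.
May 2061 has 31 days: 408 − 31 = 377 left.
April 2061 has 30 days: 377 − 30 = 347 left.
March 2061 has 31 days: 347 − 31 = 316 left.
February 2061 has 28 days (2061 is not a leap year): 316 − 28 = 288 left.
January 2061 has 31 days: 288 − 31 = 257 left.
December 2060 has 31 days: 257 − 31 = 226 left.
November 2060 has 30 days: 226 − 30 = 196 left.
October 2060 has 31 days: 196 − 31 = 165 left.
September 2060 has 30 days: 165 − 30 = 135 left.
August 2060 has 31 days: 135 − 31 = 104 left.
July 2060 has 31 days: 104 − 31 = 73 left.
June 2060 has 30 days: 73 − 30 = 43 left.
May 2060 has 31 days: 43 − 31 = 12 left.
April 2060 has 30 days; 30 − 12 = 18 → April 18, 2060.

April 18, 2060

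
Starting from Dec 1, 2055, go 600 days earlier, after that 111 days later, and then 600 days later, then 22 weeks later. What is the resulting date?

August 22, 2056

Going back 600 days from December 1, 2055:
Going back 1 day from December 1, 2055 reaches the end of the previous month; 600 − 1 = 599 left.
November 2055 has 30 days: 599 − 30 = 569 left.
October 2055 has 31 days: 569 − 31 = 538 left.
September 2055 has 30 days: 538 − 30 = 508 left.
August 2055 has 31 days: 508 − 31 = 477 left.
July 2055 has 31 days: 477 − 31 = 446 left.
June 2055 has 30 days: 446 − 30 = 416 left.
May 2055 has 31 days: 416 − 31 = 385 left.
April 2055 has 30 days: 385 − 30 = 355 left.
March 2055 has 31 days: 355 − 31 = 324 left.
February 2055 has 28 days (2055 is not a leap year): 324 − 28 = 296 left.
January 2055 has 31 days: 296 − 31 = 265 left.
December 2054 has 31 days: 265 − 31 = 234 left.
November 2054 has 30 days: 234 − 30 = 204 left.
October 2054 has 31 days: 204 − 31 = 173 left.
September 2054 has 30 days: 173 − 30 = 143 left.
August 2054 has 31 days: 143 − 31 = 112 left.
July 2054 has 31 days: 112 − 31 = 81 left.
June 2054 has 30 days: 81 − 30 = 51 left.
May 2054 has 31 days: 51 − 31 = 20 left.
April 2054 has 30 days; 30 − 20 = 10 → April 10, 2054.
Counting forward 111 days from April 10, 2054:
April has 30 days, so 30 − 10 = 20 days remain after April 10, 2054; 111 − 20 = 91 left.
May 2054 has 31 days: 91 − 31 = 60 left.
June 2054 has 30 days: 60 − 30 = 30 left.
30 days into July 2054 → July 30, 2054.
Adding 600 days from July 30, 2054:
July has 31 days, so 31 − 30 = 1 day remains after July 30, 2054; 600 − 1 = 599 left.
August 2054 has 31 days: 599 − 31 = 568 left.
September 2054 has 30 days: 568 − 30 = 538 left.
October 2054 has 31 days: 538 − 31 = 507 left.
November 2054 has 30 days: 507 − 30 = 477 left.
December 2054 has 31 days: 477 − 31 = 446 left.
January 2055 has 31 days: 446 − 31 = 415 left.
February 2055 has 28 days (2055 is not a leap year): 415 − 28 = 387 left.
March 2055 has 31 days: 387 − 31 = 356 left.
April 2055 has 30 days: 356 − 30 = 326 left.
May 2055 has 31 days: 326 − 31 = 295 left.
June 2055 has 30 days: 295 − 30 = 265 left.
July 2055 has 31 days: 265 − 31 = 234 left.
August 2055 has 31 days: 234 − 31 = 203 left.
September 2055 has 30 days: 203 − 30 = 173 left.
October 2055 has 31 days: 173 − 31 = 142 left.
November 2055 has 30 days: 142 − 30 = 112 left.
December 2055 has 31 days: 112 − 31 = 81 left.
January 2056 has 31 days: 81 − 31 = 50 left.
February 2056 has 29 days (2056 is a leap year): 50 − 29 = 21 left.
21 days into March 2056 → March 21, 2056.
Counting forward 22 weeks (= 154 days) from March 21, 2056:
March has 31 days, so 31 − 21 = 10 days remain after March 21, 2056; 154 − 10 = 144 left.
April 2056 has 30 days: 144 − 30 = 114 left.
May 2056 has 31 days: 114 − 31 = 83 left.
June 2056 has 30 days: 83 − 30 = 53 left.
July 2056 has 31 days: 53 − 31 = 22 left.
22 days into August 2056 → August 22, 2056.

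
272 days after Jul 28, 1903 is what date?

April 25, 1904

Advancing 272 days from July 28, 1903.
July has 31 days, so 31 − 28 = 3 days remain after July 28, 1903; 272 − 3 = 269 left.
August 1903 has 31 days: 269 − 31 = 238 left.
September 1903 has 30 days: 238 − 30 = 208 left.
October 1903 has 31 days: 208 − 31 = 177 left.
November 1903 has 30 days: 177 − 30 = 147 left.
December 1903 has 31 days: 147 − 31 = 116 left.
January 1904 has 31 days: 116 − 31 = 85 left.
February 1904 has 29 days (1904 is a leap year): 85 − 29 = 56 left.
March 1904 has 31 days: 56 − 31 = 25 left.
25 days into April 1904 → April 25, 1904.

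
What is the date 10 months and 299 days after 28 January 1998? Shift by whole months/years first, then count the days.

Advancing 10 months and 299 days from January 28, 1998: first the month/year part, then the days.
month 1 + 10 = 11 → November 1998.
Day 28 is valid in November, giving November 28, 1998.
Now add 299 days from November 28, 1998.
November has 30 days, so 30 − 28 = 2 days remain after November 28, 1998; 299 − 2 = 297 left.
December 1998 has 31 days: 297 − 31 = 266 left.
January 1999 has 31 days: 266 − 31 = 235 left.
February 1999 has 28 days (1999 is not a leap year): 235 − 28 = 207 left.
March 1999 has 31 days: 207 − 31 = 176 left.
April 1999 has 30 days: 176 − 30 = 146 left.
May 1999 has 31 days: 146 − 31 = 115 left.
June 1999 has 30 days: 115 − 30 = 85 left.
July 1999 has 31 days: 85 − 31 = 54 left.
August 1999 has 31 days: 54 − 31 = 23 left.
23 days into September 1999 → September 23, 1999.

September 23, 1999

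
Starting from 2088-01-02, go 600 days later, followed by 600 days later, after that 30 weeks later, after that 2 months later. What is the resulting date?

Advancing 600 days from January 2, 2088:
January has 31 days, so 31 − 2 = 29 days remain after January 2, 2088; 600 − 29 = 571 left.
February 2088 has 29 days (2088 is a leap year): 571 − 29 = 542 left.
March 2088 has 31 days: 542 − 31 = 511 left.
April 2088 has 30 days: 511 − 30 = 481 left.
May 2088 has 31 days: 481 − 31 = 450 left.
June 2088 has 30 days: 450 − 30 = 420 left.
July 2088 has 31 days: 420 − 31 = 389 left.
August 2088 has 31 days: 389 − 31 = 358 left.
September 2088 has 30 days: 358 − 30 = 328 left.
October 2088 has 31 days: 328 − 31 = 297 left.
November 2088 has 30 days: 297 − 30 = 267 left.
December 2088 has 31 days: 267 − 31 = 236 left.
January 2089 has 31 days: 236 − 31 = 205 left.
February 2089 has 28 days (2089 is not a leap year): 205 − 28 = 177 left.
March 2089 has 31 days: 177 − 31 = 146 left.
April 2089 has 30 days: 146 − 30 = 116 left.
May 2089 has 31 days: 116 − 31 = 85 left.
June 2089 has 30 days: 85 − 30 = 55 left.
July 2089 has 31 days: 55 − 31 = 24 left.
24 days into August 2089 → August 24, 2089.
Counting forward 600 days from August 24, 2089:
August has 31 days, so 31 − 24 = 7 days remain after August 24, 2089; 600 − 7 = 593 left.
September 2089 has 30 days: 593 − 30 = 563 left.
October 2089 has 31 days: 563 − 31 = 532 left.
November 2089 has 30 days: 532 − 30 = 502 left.
December 2089 has 31 days: 502 − 31 = 471 left.
January 2090 has 31 days: 471 − 31 = 440 left.
February 2090 has 28 days (2090 is not a leap year): 440 − 28 = 412 left.
March 2090 has 31 days: 412 − 31 = 381 left.
April 2090 has 30 days: 381 − 30 = 351 left.
May 2090 has 31 days: 351 − 31 = 320 left.
June 2090 has 30 days: 320 − 30 = 290 left.
July 2090 has 31 days: 290 − 31 = 259 left.
August 2090 has 31 days: 259 − 31 = 228 left.
September 2090 has 30 days: 228 − 30 = 198 left.
October 2090 has 31 days: 198 − 31 = 167 left.
November 2090 has 30 days: 167 − 30 = 137 left.
December 2090 has 31 days: 137 − 31 = 106 left.
January 2091 has 31 days: 106 − 31 = 75 left.
February 2091 has 28 days (2091 is not a leap year): 75 − 28 = 47 left.
March 2091 has 31 days: 47 − 31 = 16 left.
16 days into April 2091 → April 16, 2091.
Adding 30 weeks (= 210 days) from April 16, 2091:
April has 30 days, so 30 − 16 = 14 days remain after April 16, 2091; 210 − 14 = 196 left.
May 2091 has 31 days: 196 − 31 = 165 left.
June 2091 has 30 days: 165 − 30 = 135 left.
July 2091 has 31 days: 135 − 31 = 104 left.
August 2091 has 31 days: 104 − 31 = 73 left.
September 2091 has 30 days: 73 − 30 = 43 left.
October 2091 has 31 days: 43 − 31 = 12 left.
12 days into November 2091 → November 12, 2091.
Counting forward 2 months from November 12, 2091:
month 11 + 2 = 13, which is month 1 of year 2092 → January 2092.
Day 12 is valid in January, giving January 12, 2092.

January 12, 2092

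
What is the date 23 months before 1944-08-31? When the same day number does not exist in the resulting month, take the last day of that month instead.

September 30, 1942

Counting back 23 months from August 31, 1944.
month 8 − 23 = -15, which is month 9 of year 1942 → September 1942.
September 1942 has only 30 days and the start was day 31, so the date clamps to September 30, 1942.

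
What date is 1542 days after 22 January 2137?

April 13, 2141

Adding 1542 days from January 22, 2137.
January has 31 days, so 31 − 22 = 9 days remain after January 22, 2137; 1542 − 9 = 1533 left.
February 2137 has 28 days (2137 is not a leap year): 1533 − 28 = 1505 left.
March 2137 has 31 days: 1505 − 31 = 1474 left.
April 2137 has 30 days: 1474 − 30 = 1444 left.
May 2137 has 31 days: 1444 − 31 = 1413 left.
June 2137 has 30 days: 1413 − 30 = 1383 left.
July 2137 has 31 days: 1383 − 31 = 1352 left.
August 2137 has 31 days: 1352 − 31 = 1321 left.
September 2137 has 30 days: 1321 − 30 = 1291 left.
October 2137 has 31 days: 1291 − 31 = 1260 left.
November 2137 has 30 days: 1260 − 30 = 1230 left.
December 2137 has 31 days: 1230 − 31 = 1199 left.
January 2138 has 31 days: 1199 − 31 = 1168 left.
February 2138 has 28 days (2138 is not a leap year): 1168 − 28 = 1140 left.
March 2138 has 31 days: 1140 − 31 = 1109 left.
April 2138 has 30 days: 1109 − 30 = 1079 left.
May 2138 has 31 days: 1079 − 31 = 1048 left.
June 2138 has 30 days: 1048 − 30 = 1018 left.
July 2138 has 31 days: 1018 − 31 = 987 left.
August 2138 has 31 days: 987 − 31 = 956 left.
September 2138 has 30 days: 956 − 30 = 926 left.
October 2138 has 31 days: 926 − 31 = 895 left.
November 2138 has 30 days: 895 − 30 = 865 left.
December 2138 has 31 days: 865 − 31 = 834 left.
January 2139 has 31 days: 834 − 31 = 803 left.
February 2139 has 28 days (2139 is not a leap year): 803 − 28 = 775 left.
March 2139 has 31 days: 775 − 31 = 744 left.
April 2139 has 30 days: 744 − 30 = 714 left.
May 2139 has 31 days: 714 − 31 = 683 left.
June 2139 has 30 days: 683 − 30 = 653 left.
July 2139 has 31 days: 653 − 31 = 622 left.
August 2139 has 31 days: 622 − 31 = 591 left.
September 2139 has 30 days: 591 − 30 = 561 left.
October 2139 has 31 days: 561 − 31 = 530 left.
November 2139 has 30 days: 530 − 30 = 500 left.
December 2139 has 31 days: 500 − 31 = 469 left.
January 2140 has 31 days: 469 − 31 = 438 left.
February 2140 has 29 days (2140 is a leap year): 438 − 29 = 409 left.
March 2140 has 31 days: 409 − 31 = 378 left.
April 2140 has 30 days: 378 − 30 = 348 left.
May 2140 has 31 days: 348 − 31 = 317 left.
June 2140 has 30 days: 317 − 30 = 287 left.
July 2140 has 31 days: 287 − 31 = 256 left.
August 2140 has 31 days: 256 − 31 = 225 left.
September 2140 has 30 days: 225 − 30 = 195 left.
October 2140 has 31 days: 195 − 31 = 164 left.
November 2140 has 30 days: 164 − 30 = 134 left.
December 2140 has 31 days: 134 − 31 = 103 left.
January 2141 has 31 days: 103 − 31 = 72 left.
February 2141 has 28 days (2141 is not a leap year): 72 − 28 = 44 left.
March 2141 has 31 days: 44 − 31 = 13 left.
13 days into April 2141 → April 13, 2141.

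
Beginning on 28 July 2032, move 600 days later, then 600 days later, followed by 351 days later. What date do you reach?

Advancing 600 days from July 28, 2032:
July has 31 days, so 31 − 28 = 3 days remain after July 28, 2032; 600 − 3 = 597 left.
August 2032 has 31 days: 597 − 31 = 566 left.
September 2032 has 30 days: 566 − 30 = 536 left.
October 2032 has 31 days: 536 − 31 = 505 left.
November 2032 has 30 days: 505 − 30 = 475 left.
December 2032 has 31 days: 475 − 31 = 444 left.
January 2033 has 31 days: 444 − 31 = 413 left.
February 2033 has 28 days (2033 is not a leap year): 413 − 28 = 385 left.
March 2033 has 31 days: 385 − 31 = 354 left.
April 2033 has 30 days: 354 − 30 = 324 left.
May 2033 has 31 days: 324 − 31 = 293 left.
June 2033 has 30 days: 293 − 30 = 263 left.
July 2033 has 31 days: 263 − 31 = 232 left.
August 2033 has 31 days: 232 − 31 = 201 left.
September 2033 has 30 days: 201 − 30 = 171 left.
October 2033 has 31 days: 171 − 31 = 140 left.
November 2033 has 30 days: 140 − 30 = 110 left.
December 2033 has 31 days: 110 − 31 = 79 left.
January 2034 has 31 days: 79 − 31 = 48 left.
February 2034 has 28 days (2034 is not a leap year): 48 − 28 = 20 left.
20 days into March 2034 → March 20, 2034.
Adding 600 days from March 20, 2034:
March has 31 days, so 31 − 20 = 11 days remain after March 20, 2034; 600 − 11 = 589 left.
April 2034 has 30 days: 589 − 30 = 559 left.
May 2034 has 31 days: 559 − 31 = 528 left.
June 2034 has 30 days: 528 − 30 = 498 left.
July 2034 has 31 days: 498 − 31 = 467 left.
August 2034 has 31 days: 467 − 31 = 436 left.
September 2034 has 30 days: 436 − 30 = 406 left.
October 2034 has 31 days: 406 − 31 = 375 left.
November 2034 has 30 days: 375 − 30 = 345 left.
December 2034 has 31 days: 345 − 31 = 314 left.
January 2035 has 31 days: 314 − 31 = 283 left.
February 2035 has 28 days (2035 is not a leap year): 283 − 28 = 255 left.
March 2035 has 31 days: 255 − 31 = 224 left.
April 2035 has 30 days: 224 − 30 = 194 left.
May 2035 has 31 days: 194 − 31 = 163 left.
June 2035 has 30 days: 163 − 30 = 133 left.
July 2035 has 31 days: 133 − 31 = 102 left.
August 2035 has 31 days: 102 − 31 = 71 left.
September 2035 has 30 days: 71 − 30 = 41 left.
October 2035 has 31 days: 41 − 31 = 10 left.
10 days into November 2035 → November 10, 2035.
Adding 351 days from November 10, 2035:
November has 30 days, so 30 − 10 = 20 days remain after November 10, 2035; 351 − 20 = 331 left.
December 2035 has 31 days: 331 − 31 = 300 left.
January 2036 has 31 days: 300 − 31 = 269 left.
February 2036 has 29 days (2036 is a leap year): 269 − 29 = 240 left.
March 2036 has 31 days: 240 − 31 = 209 left.
April 2036 has 30 days: 209 − 30 = 179 left.
May 2036 has 31 days: 179 − 31 = 148 left.
June 2036 has 30 days: 148 − 30 = 118 left.
July 2036 has 31 days: 118 − 31 = 87 left.
August 2036 has 31 days: 87 − 31 = 56 left.
September 2036 has 30 days: 56 − 30 = 26 left.
26 days into October 2036 → October 26, 2036.

October 26, 2036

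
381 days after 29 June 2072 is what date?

Advancing 381 days from June 29, 2072.
June has 30 days, so 30 − 29 = 1 day remains after June 29, 2072; 381 − 1 = 380 left.
July 2072 has 31 days: 380 − 31 = 349 left.
August 2072 has 31 days: 349 − 31 = 318 left.
September 2072 has 30 days: 318 − 30 = 288 left.
October 2072 has 31 days: 288 − 31 = 257 left.
November 2072 has 30 days: 257 − 30 = 227 left.
December 2072 has 31 days: 227 − 31 = 196 left.
January 2073 has 31 days: 196 − 31 = 165 left.
February 2073 has 28 days (2073 is not a leap year): 165 − 28 = 137 left.
March 2073 has 31 days: 137 − 31 = 106 left.
April 2073 has 30 days: 106 − 30 = 76 left.
May 2073 has 31 days: 76 − 31 = 45 left.
June 2073 has 30 days: 45 − 30 = 15 left.
15 days into July 2073 → July 15, 2073.

July 15, 2073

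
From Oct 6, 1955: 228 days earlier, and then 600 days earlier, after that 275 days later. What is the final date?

Going back 228 days from October 6, 1955:
Going back 6 days from October 6, 1955 reaches the end of the previous month; 228 − 6 = 222 left.
September 1955 has 30 days: 222 − 30 = 192 left.
August 1955 has 31 days: 192 − 31 = 161 left.
July 1955 has 31 days: 161 − 31 = 130 left.
June 1955 has 30 days: 130 − 30 = 100 left.
May 1955 has 31 days: 100 − 31 = 69 left.
April 1955 has 30 days: 69 − 30 = 39 left.
March 1955 has 31 days: 39 − 31 = 8 left.
February 1955 has 28 days; 28 − 8 = 20 → February 20, 1955.
Subtracting 600 days from February 20, 1955:
Going back 20 days from February 20, 1955 reaches the end of the previous month; 600 − 20 = 580 left.
January 1955 has 31 days: 580 − 31 = 549 left.
December 1954 has 31 days: 549 − 31 = 518 left.
November 1954 has 30 days: 518 − 30 = 488 left.
October 1954 has 31 days: 488 − 31 = 457 left.
September 1954 has 30 days: 457 − 30 = 427 left.
August 1954 has 31 days: 427 − 31 = 396 left.
July 1954 has 31 days: 396 − 31 = 365 left.
June 1954 has 30 days: 365 − 30 = 335 left.
May 1954 has 31 days: 335 − 31 = 304 left.
April 1954 has 30 days: 304 − 30 = 274 left.
March 1954 has 31 days: 274 − 31 = 243 left.
February 1954 has 28 days (1954 is not a leap year): 243 − 28 = 215 left.
January 1954 has 31 days: 215 − 31 = 184 left.
December 1953 has 31 days: 184 − 31 = 153 left.
November 1953 has 30 days: 153 − 30 = 123 left.
October 1953 has 31 days: 123 − 31 = 92 left.
September 1953 has 30 days: 92 − 30 = 62 left.
August 1953 has 31 days: 62 − 31 = 31 left.
July 1953 has 31 days: 31 − 31 = 0 left.
June 1953 has 30 days; 30 − 0 = 30 → June 30, 1953.
Adding 275 days from June 30, 1953:
June has 30 days, so 30 − 30 = 0 days remain after June 30, 1953; 275 − 0 = 275 left.
July 1953 has 31 days: 275 − 31 = 244 left.
August 1953 has 31 days: 244 − 31 = 213 left.
September 1953 has 30 days: 213 − 30 = 183 left.
October 1953 has 31 days: 183 − 31 = 152 left.
November 1953 has 30 days: 152 − 30 = 122 left.
December 1953 has 31 days: 122 − 31 = 91 left.
January 1954 has 31 days: 91 − 31 = 60 left.
February 1954 has 28 days (1954 is not a leap year): 60 − 28 = 32 left.
March 1954 has 31 days: 32 − 31 = 1 left.
1 day into April 1954 → April 1, 1954.

April 1, 1954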